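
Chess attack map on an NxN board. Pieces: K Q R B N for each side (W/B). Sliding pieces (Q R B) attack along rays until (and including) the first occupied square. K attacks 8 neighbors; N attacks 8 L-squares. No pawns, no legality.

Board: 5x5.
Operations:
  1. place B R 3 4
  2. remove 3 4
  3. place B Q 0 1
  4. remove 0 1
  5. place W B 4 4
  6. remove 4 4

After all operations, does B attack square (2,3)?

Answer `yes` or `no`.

Answer: no

Derivation:
Op 1: place BR@(3,4)
Op 2: remove (3,4)
Op 3: place BQ@(0,1)
Op 4: remove (0,1)
Op 5: place WB@(4,4)
Op 6: remove (4,4)
Per-piece attacks for B:
B attacks (2,3): no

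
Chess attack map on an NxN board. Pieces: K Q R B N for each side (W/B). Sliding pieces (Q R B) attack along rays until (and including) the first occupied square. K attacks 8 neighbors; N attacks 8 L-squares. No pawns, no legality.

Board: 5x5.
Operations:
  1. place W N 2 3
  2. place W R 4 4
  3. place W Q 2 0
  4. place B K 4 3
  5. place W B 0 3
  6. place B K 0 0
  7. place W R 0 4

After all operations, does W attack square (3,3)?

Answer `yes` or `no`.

Op 1: place WN@(2,3)
Op 2: place WR@(4,4)
Op 3: place WQ@(2,0)
Op 4: place BK@(4,3)
Op 5: place WB@(0,3)
Op 6: place BK@(0,0)
Op 7: place WR@(0,4)
Per-piece attacks for W:
  WB@(0,3): attacks (1,4) (1,2) (2,1) (3,0)
  WR@(0,4): attacks (0,3) (1,4) (2,4) (3,4) (4,4) [ray(0,-1) blocked at (0,3); ray(1,0) blocked at (4,4)]
  WQ@(2,0): attacks (2,1) (2,2) (2,3) (3,0) (4,0) (1,0) (0,0) (3,1) (4,2) (1,1) (0,2) [ray(0,1) blocked at (2,3); ray(-1,0) blocked at (0,0)]
  WN@(2,3): attacks (4,4) (0,4) (3,1) (4,2) (1,1) (0,2)
  WR@(4,4): attacks (4,3) (3,4) (2,4) (1,4) (0,4) [ray(0,-1) blocked at (4,3); ray(-1,0) blocked at (0,4)]
W attacks (3,3): no

Answer: no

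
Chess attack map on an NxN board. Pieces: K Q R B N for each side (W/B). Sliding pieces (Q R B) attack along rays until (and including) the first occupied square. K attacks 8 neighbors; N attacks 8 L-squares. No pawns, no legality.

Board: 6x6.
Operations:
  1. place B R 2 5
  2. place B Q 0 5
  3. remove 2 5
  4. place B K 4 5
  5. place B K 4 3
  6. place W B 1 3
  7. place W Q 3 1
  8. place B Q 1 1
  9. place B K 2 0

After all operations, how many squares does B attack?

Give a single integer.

Op 1: place BR@(2,5)
Op 2: place BQ@(0,5)
Op 3: remove (2,5)
Op 4: place BK@(4,5)
Op 5: place BK@(4,3)
Op 6: place WB@(1,3)
Op 7: place WQ@(3,1)
Op 8: place BQ@(1,1)
Op 9: place BK@(2,0)
Per-piece attacks for B:
  BQ@(0,5): attacks (0,4) (0,3) (0,2) (0,1) (0,0) (1,5) (2,5) (3,5) (4,5) (1,4) (2,3) (3,2) (4,1) (5,0) [ray(1,0) blocked at (4,5)]
  BQ@(1,1): attacks (1,2) (1,3) (1,0) (2,1) (3,1) (0,1) (2,2) (3,3) (4,4) (5,5) (2,0) (0,2) (0,0) [ray(0,1) blocked at (1,3); ray(1,0) blocked at (3,1); ray(1,-1) blocked at (2,0)]
  BK@(2,0): attacks (2,1) (3,0) (1,0) (3,1) (1,1)
  BK@(4,3): attacks (4,4) (4,2) (5,3) (3,3) (5,4) (5,2) (3,4) (3,2)
  BK@(4,5): attacks (4,4) (5,5) (3,5) (5,4) (3,4)
Union (31 distinct): (0,0) (0,1) (0,2) (0,3) (0,4) (1,0) (1,1) (1,2) (1,3) (1,4) (1,5) (2,0) (2,1) (2,2) (2,3) (2,5) (3,0) (3,1) (3,2) (3,3) (3,4) (3,5) (4,1) (4,2) (4,4) (4,5) (5,0) (5,2) (5,3) (5,4) (5,5)

Answer: 31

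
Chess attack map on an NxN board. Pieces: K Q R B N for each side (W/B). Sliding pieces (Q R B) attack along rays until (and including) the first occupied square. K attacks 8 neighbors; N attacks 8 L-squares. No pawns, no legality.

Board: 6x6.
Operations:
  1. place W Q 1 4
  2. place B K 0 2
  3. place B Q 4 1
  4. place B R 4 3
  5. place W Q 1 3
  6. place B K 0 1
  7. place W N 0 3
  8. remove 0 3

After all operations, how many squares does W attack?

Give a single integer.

Answer: 24

Derivation:
Op 1: place WQ@(1,4)
Op 2: place BK@(0,2)
Op 3: place BQ@(4,1)
Op 4: place BR@(4,3)
Op 5: place WQ@(1,3)
Op 6: place BK@(0,1)
Op 7: place WN@(0,3)
Op 8: remove (0,3)
Per-piece attacks for W:
  WQ@(1,3): attacks (1,4) (1,2) (1,1) (1,0) (2,3) (3,3) (4,3) (0,3) (2,4) (3,5) (2,2) (3,1) (4,0) (0,4) (0,2) [ray(0,1) blocked at (1,4); ray(1,0) blocked at (4,3); ray(-1,-1) blocked at (0,2)]
  WQ@(1,4): attacks (1,5) (1,3) (2,4) (3,4) (4,4) (5,4) (0,4) (2,5) (2,3) (3,2) (4,1) (0,5) (0,3) [ray(0,-1) blocked at (1,3); ray(1,-1) blocked at (4,1)]
Union (24 distinct): (0,2) (0,3) (0,4) (0,5) (1,0) (1,1) (1,2) (1,3) (1,4) (1,5) (2,2) (2,3) (2,4) (2,5) (3,1) (3,2) (3,3) (3,4) (3,5) (4,0) (4,1) (4,3) (4,4) (5,4)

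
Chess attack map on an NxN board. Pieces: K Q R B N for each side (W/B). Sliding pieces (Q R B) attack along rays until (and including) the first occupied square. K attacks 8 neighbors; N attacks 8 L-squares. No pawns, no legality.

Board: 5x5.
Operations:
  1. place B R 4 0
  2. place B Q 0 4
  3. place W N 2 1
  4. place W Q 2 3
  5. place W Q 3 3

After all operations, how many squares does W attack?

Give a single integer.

Answer: 22

Derivation:
Op 1: place BR@(4,0)
Op 2: place BQ@(0,4)
Op 3: place WN@(2,1)
Op 4: place WQ@(2,3)
Op 5: place WQ@(3,3)
Per-piece attacks for W:
  WN@(2,1): attacks (3,3) (4,2) (1,3) (0,2) (4,0) (0,0)
  WQ@(2,3): attacks (2,4) (2,2) (2,1) (3,3) (1,3) (0,3) (3,4) (3,2) (4,1) (1,4) (1,2) (0,1) [ray(0,-1) blocked at (2,1); ray(1,0) blocked at (3,3)]
  WQ@(3,3): attacks (3,4) (3,2) (3,1) (3,0) (4,3) (2,3) (4,4) (4,2) (2,4) (2,2) (1,1) (0,0) [ray(-1,0) blocked at (2,3)]
Union (22 distinct): (0,0) (0,1) (0,2) (0,3) (1,1) (1,2) (1,3) (1,4) (2,1) (2,2) (2,3) (2,4) (3,0) (3,1) (3,2) (3,3) (3,4) (4,0) (4,1) (4,2) (4,3) (4,4)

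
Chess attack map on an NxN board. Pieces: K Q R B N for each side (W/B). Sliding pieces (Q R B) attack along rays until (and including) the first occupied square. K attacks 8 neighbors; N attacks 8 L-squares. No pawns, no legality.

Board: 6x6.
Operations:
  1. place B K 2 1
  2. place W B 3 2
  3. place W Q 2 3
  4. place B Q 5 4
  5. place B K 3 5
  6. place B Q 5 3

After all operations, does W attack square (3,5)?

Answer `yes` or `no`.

Answer: no

Derivation:
Op 1: place BK@(2,1)
Op 2: place WB@(3,2)
Op 3: place WQ@(2,3)
Op 4: place BQ@(5,4)
Op 5: place BK@(3,5)
Op 6: place BQ@(5,3)
Per-piece attacks for W:
  WQ@(2,3): attacks (2,4) (2,5) (2,2) (2,1) (3,3) (4,3) (5,3) (1,3) (0,3) (3,4) (4,5) (3,2) (1,4) (0,5) (1,2) (0,1) [ray(0,-1) blocked at (2,1); ray(1,0) blocked at (5,3); ray(1,-1) blocked at (3,2)]
  WB@(3,2): attacks (4,3) (5,4) (4,1) (5,0) (2,3) (2,1) [ray(1,1) blocked at (5,4); ray(-1,1) blocked at (2,3); ray(-1,-1) blocked at (2,1)]
W attacks (3,5): no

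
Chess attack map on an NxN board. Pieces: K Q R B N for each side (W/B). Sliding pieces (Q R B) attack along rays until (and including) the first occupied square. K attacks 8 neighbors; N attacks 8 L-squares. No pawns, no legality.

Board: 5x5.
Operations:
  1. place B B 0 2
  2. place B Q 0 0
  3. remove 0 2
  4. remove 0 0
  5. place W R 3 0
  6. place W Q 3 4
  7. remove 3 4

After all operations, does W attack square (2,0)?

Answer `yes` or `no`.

Answer: yes

Derivation:
Op 1: place BB@(0,2)
Op 2: place BQ@(0,0)
Op 3: remove (0,2)
Op 4: remove (0,0)
Op 5: place WR@(3,0)
Op 6: place WQ@(3,4)
Op 7: remove (3,4)
Per-piece attacks for W:
  WR@(3,0): attacks (3,1) (3,2) (3,3) (3,4) (4,0) (2,0) (1,0) (0,0)
W attacks (2,0): yes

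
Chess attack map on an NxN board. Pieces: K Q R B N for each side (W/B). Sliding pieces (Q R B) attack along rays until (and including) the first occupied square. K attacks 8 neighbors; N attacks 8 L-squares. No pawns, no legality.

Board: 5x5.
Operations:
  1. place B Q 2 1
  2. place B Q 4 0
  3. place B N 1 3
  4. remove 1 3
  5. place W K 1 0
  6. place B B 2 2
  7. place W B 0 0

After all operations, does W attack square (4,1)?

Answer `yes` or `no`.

Op 1: place BQ@(2,1)
Op 2: place BQ@(4,0)
Op 3: place BN@(1,3)
Op 4: remove (1,3)
Op 5: place WK@(1,0)
Op 6: place BB@(2,2)
Op 7: place WB@(0,0)
Per-piece attacks for W:
  WB@(0,0): attacks (1,1) (2,2) [ray(1,1) blocked at (2,2)]
  WK@(1,0): attacks (1,1) (2,0) (0,0) (2,1) (0,1)
W attacks (4,1): no

Answer: no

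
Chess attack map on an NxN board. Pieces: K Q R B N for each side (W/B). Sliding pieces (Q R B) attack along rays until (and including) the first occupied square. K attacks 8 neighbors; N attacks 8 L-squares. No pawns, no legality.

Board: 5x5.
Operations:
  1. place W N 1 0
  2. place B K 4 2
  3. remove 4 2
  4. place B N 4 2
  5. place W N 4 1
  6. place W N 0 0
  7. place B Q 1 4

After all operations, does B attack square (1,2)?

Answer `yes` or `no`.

Answer: yes

Derivation:
Op 1: place WN@(1,0)
Op 2: place BK@(4,2)
Op 3: remove (4,2)
Op 4: place BN@(4,2)
Op 5: place WN@(4,1)
Op 6: place WN@(0,0)
Op 7: place BQ@(1,4)
Per-piece attacks for B:
  BQ@(1,4): attacks (1,3) (1,2) (1,1) (1,0) (2,4) (3,4) (4,4) (0,4) (2,3) (3,2) (4,1) (0,3) [ray(0,-1) blocked at (1,0); ray(1,-1) blocked at (4,1)]
  BN@(4,2): attacks (3,4) (2,3) (3,0) (2,1)
B attacks (1,2): yes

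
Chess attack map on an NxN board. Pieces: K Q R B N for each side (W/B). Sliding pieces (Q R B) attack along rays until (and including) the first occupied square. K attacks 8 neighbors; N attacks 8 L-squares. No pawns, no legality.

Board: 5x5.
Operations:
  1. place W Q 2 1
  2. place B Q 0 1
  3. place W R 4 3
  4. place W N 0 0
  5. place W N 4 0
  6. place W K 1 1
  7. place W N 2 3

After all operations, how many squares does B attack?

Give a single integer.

Answer: 8

Derivation:
Op 1: place WQ@(2,1)
Op 2: place BQ@(0,1)
Op 3: place WR@(4,3)
Op 4: place WN@(0,0)
Op 5: place WN@(4,0)
Op 6: place WK@(1,1)
Op 7: place WN@(2,3)
Per-piece attacks for B:
  BQ@(0,1): attacks (0,2) (0,3) (0,4) (0,0) (1,1) (1,2) (2,3) (1,0) [ray(0,-1) blocked at (0,0); ray(1,0) blocked at (1,1); ray(1,1) blocked at (2,3)]
Union (8 distinct): (0,0) (0,2) (0,3) (0,4) (1,0) (1,1) (1,2) (2,3)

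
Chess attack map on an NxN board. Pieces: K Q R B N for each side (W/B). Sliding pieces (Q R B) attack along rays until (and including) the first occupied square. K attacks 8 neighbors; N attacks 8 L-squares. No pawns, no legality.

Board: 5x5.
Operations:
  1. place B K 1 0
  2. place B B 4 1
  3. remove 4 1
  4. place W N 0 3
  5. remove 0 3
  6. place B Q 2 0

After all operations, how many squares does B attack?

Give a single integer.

Answer: 14

Derivation:
Op 1: place BK@(1,0)
Op 2: place BB@(4,1)
Op 3: remove (4,1)
Op 4: place WN@(0,3)
Op 5: remove (0,3)
Op 6: place BQ@(2,0)
Per-piece attacks for B:
  BK@(1,0): attacks (1,1) (2,0) (0,0) (2,1) (0,1)
  BQ@(2,0): attacks (2,1) (2,2) (2,3) (2,4) (3,0) (4,0) (1,0) (3,1) (4,2) (1,1) (0,2) [ray(-1,0) blocked at (1,0)]
Union (14 distinct): (0,0) (0,1) (0,2) (1,0) (1,1) (2,0) (2,1) (2,2) (2,3) (2,4) (3,0) (3,1) (4,0) (4,2)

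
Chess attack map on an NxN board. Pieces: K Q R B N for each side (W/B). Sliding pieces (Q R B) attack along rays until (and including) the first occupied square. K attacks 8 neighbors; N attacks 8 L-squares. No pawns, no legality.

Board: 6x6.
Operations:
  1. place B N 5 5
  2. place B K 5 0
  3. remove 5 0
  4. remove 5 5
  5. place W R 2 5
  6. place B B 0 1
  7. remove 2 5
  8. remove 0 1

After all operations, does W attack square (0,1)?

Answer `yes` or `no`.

Answer: no

Derivation:
Op 1: place BN@(5,5)
Op 2: place BK@(5,0)
Op 3: remove (5,0)
Op 4: remove (5,5)
Op 5: place WR@(2,5)
Op 6: place BB@(0,1)
Op 7: remove (2,5)
Op 8: remove (0,1)
Per-piece attacks for W:
W attacks (0,1): no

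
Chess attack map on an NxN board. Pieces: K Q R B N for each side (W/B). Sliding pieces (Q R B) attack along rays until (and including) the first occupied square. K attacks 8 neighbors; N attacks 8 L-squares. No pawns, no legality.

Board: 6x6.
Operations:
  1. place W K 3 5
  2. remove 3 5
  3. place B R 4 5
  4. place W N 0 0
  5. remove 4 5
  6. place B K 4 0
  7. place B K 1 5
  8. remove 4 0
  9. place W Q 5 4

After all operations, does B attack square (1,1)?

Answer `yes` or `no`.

Op 1: place WK@(3,5)
Op 2: remove (3,5)
Op 3: place BR@(4,5)
Op 4: place WN@(0,0)
Op 5: remove (4,5)
Op 6: place BK@(4,0)
Op 7: place BK@(1,5)
Op 8: remove (4,0)
Op 9: place WQ@(5,4)
Per-piece attacks for B:
  BK@(1,5): attacks (1,4) (2,5) (0,5) (2,4) (0,4)
B attacks (1,1): no

Answer: no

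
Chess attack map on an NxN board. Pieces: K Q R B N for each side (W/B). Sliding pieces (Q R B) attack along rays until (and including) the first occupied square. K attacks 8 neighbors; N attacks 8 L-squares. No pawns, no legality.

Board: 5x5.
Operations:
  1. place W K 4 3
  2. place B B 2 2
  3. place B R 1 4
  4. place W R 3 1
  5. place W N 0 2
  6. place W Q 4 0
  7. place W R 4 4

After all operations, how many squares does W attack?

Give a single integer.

Op 1: place WK@(4,3)
Op 2: place BB@(2,2)
Op 3: place BR@(1,4)
Op 4: place WR@(3,1)
Op 5: place WN@(0,2)
Op 6: place WQ@(4,0)
Op 7: place WR@(4,4)
Per-piece attacks for W:
  WN@(0,2): attacks (1,4) (2,3) (1,0) (2,1)
  WR@(3,1): attacks (3,2) (3,3) (3,4) (3,0) (4,1) (2,1) (1,1) (0,1)
  WQ@(4,0): attacks (4,1) (4,2) (4,3) (3,0) (2,0) (1,0) (0,0) (3,1) [ray(0,1) blocked at (4,3); ray(-1,1) blocked at (3,1)]
  WK@(4,3): attacks (4,4) (4,2) (3,3) (3,4) (3,2)
  WR@(4,4): attacks (4,3) (3,4) (2,4) (1,4) [ray(0,-1) blocked at (4,3); ray(-1,0) blocked at (1,4)]
Union (18 distinct): (0,0) (0,1) (1,0) (1,1) (1,4) (2,0) (2,1) (2,3) (2,4) (3,0) (3,1) (3,2) (3,3) (3,4) (4,1) (4,2) (4,3) (4,4)

Answer: 18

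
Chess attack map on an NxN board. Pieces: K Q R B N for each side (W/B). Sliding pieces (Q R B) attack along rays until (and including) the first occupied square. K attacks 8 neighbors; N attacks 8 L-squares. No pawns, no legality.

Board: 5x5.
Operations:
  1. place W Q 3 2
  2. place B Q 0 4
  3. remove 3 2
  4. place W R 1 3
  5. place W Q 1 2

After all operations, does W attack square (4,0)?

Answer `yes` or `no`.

Answer: no

Derivation:
Op 1: place WQ@(3,2)
Op 2: place BQ@(0,4)
Op 3: remove (3,2)
Op 4: place WR@(1,3)
Op 5: place WQ@(1,2)
Per-piece attacks for W:
  WQ@(1,2): attacks (1,3) (1,1) (1,0) (2,2) (3,2) (4,2) (0,2) (2,3) (3,4) (2,1) (3,0) (0,3) (0,1) [ray(0,1) blocked at (1,3)]
  WR@(1,3): attacks (1,4) (1,2) (2,3) (3,3) (4,3) (0,3) [ray(0,-1) blocked at (1,2)]
W attacks (4,0): no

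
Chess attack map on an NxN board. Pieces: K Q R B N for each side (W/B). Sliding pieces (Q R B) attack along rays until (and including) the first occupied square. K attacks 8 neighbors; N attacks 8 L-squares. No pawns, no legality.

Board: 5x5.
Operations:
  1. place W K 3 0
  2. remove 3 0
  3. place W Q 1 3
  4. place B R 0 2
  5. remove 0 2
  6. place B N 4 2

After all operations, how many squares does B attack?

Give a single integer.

Answer: 4

Derivation:
Op 1: place WK@(3,0)
Op 2: remove (3,0)
Op 3: place WQ@(1,3)
Op 4: place BR@(0,2)
Op 5: remove (0,2)
Op 6: place BN@(4,2)
Per-piece attacks for B:
  BN@(4,2): attacks (3,4) (2,3) (3,0) (2,1)
Union (4 distinct): (2,1) (2,3) (3,0) (3,4)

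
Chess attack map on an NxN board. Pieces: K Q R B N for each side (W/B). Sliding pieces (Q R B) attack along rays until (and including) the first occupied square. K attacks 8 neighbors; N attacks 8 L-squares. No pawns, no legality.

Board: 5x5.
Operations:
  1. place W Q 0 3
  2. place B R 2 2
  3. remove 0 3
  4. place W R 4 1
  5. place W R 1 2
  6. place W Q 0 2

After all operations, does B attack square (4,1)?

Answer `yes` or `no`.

Answer: no

Derivation:
Op 1: place WQ@(0,3)
Op 2: place BR@(2,2)
Op 3: remove (0,3)
Op 4: place WR@(4,1)
Op 5: place WR@(1,2)
Op 6: place WQ@(0,2)
Per-piece attacks for B:
  BR@(2,2): attacks (2,3) (2,4) (2,1) (2,0) (3,2) (4,2) (1,2) [ray(-1,0) blocked at (1,2)]
B attacks (4,1): no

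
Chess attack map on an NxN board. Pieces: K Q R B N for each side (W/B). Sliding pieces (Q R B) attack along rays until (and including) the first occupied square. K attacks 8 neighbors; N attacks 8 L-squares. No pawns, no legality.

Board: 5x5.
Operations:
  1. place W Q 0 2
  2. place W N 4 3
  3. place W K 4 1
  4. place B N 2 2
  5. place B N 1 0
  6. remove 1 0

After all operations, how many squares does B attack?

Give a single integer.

Op 1: place WQ@(0,2)
Op 2: place WN@(4,3)
Op 3: place WK@(4,1)
Op 4: place BN@(2,2)
Op 5: place BN@(1,0)
Op 6: remove (1,0)
Per-piece attacks for B:
  BN@(2,2): attacks (3,4) (4,3) (1,4) (0,3) (3,0) (4,1) (1,0) (0,1)
Union (8 distinct): (0,1) (0,3) (1,0) (1,4) (3,0) (3,4) (4,1) (4,3)

Answer: 8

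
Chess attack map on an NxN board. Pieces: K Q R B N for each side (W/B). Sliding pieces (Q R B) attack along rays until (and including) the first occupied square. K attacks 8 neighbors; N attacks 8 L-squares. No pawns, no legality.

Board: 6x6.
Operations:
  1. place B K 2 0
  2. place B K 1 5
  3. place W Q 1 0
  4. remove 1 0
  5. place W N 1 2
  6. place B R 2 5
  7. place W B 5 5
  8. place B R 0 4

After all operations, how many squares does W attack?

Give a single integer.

Answer: 9

Derivation:
Op 1: place BK@(2,0)
Op 2: place BK@(1,5)
Op 3: place WQ@(1,0)
Op 4: remove (1,0)
Op 5: place WN@(1,2)
Op 6: place BR@(2,5)
Op 7: place WB@(5,5)
Op 8: place BR@(0,4)
Per-piece attacks for W:
  WN@(1,2): attacks (2,4) (3,3) (0,4) (2,0) (3,1) (0,0)
  WB@(5,5): attacks (4,4) (3,3) (2,2) (1,1) (0,0)
Union (9 distinct): (0,0) (0,4) (1,1) (2,0) (2,2) (2,4) (3,1) (3,3) (4,4)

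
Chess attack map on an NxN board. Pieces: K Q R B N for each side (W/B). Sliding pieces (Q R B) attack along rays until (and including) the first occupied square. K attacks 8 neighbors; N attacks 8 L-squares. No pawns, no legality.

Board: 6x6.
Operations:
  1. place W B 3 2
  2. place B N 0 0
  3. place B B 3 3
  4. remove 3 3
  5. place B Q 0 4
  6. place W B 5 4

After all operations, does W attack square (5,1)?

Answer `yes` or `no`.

Answer: no

Derivation:
Op 1: place WB@(3,2)
Op 2: place BN@(0,0)
Op 3: place BB@(3,3)
Op 4: remove (3,3)
Op 5: place BQ@(0,4)
Op 6: place WB@(5,4)
Per-piece attacks for W:
  WB@(3,2): attacks (4,3) (5,4) (4,1) (5,0) (2,3) (1,4) (0,5) (2,1) (1,0) [ray(1,1) blocked at (5,4)]
  WB@(5,4): attacks (4,5) (4,3) (3,2) [ray(-1,-1) blocked at (3,2)]
W attacks (5,1): no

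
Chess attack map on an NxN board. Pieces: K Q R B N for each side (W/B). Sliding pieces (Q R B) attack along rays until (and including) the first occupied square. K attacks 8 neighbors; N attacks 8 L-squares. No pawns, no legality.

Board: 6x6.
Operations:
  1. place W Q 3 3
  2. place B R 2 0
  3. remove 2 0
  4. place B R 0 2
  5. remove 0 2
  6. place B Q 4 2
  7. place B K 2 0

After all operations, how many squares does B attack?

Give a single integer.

Answer: 19

Derivation:
Op 1: place WQ@(3,3)
Op 2: place BR@(2,0)
Op 3: remove (2,0)
Op 4: place BR@(0,2)
Op 5: remove (0,2)
Op 6: place BQ@(4,2)
Op 7: place BK@(2,0)
Per-piece attacks for B:
  BK@(2,0): attacks (2,1) (3,0) (1,0) (3,1) (1,1)
  BQ@(4,2): attacks (4,3) (4,4) (4,5) (4,1) (4,0) (5,2) (3,2) (2,2) (1,2) (0,2) (5,3) (5,1) (3,3) (3,1) (2,0) [ray(-1,1) blocked at (3,3); ray(-1,-1) blocked at (2,0)]
Union (19 distinct): (0,2) (1,0) (1,1) (1,2) (2,0) (2,1) (2,2) (3,0) (3,1) (3,2) (3,3) (4,0) (4,1) (4,3) (4,4) (4,5) (5,1) (5,2) (5,3)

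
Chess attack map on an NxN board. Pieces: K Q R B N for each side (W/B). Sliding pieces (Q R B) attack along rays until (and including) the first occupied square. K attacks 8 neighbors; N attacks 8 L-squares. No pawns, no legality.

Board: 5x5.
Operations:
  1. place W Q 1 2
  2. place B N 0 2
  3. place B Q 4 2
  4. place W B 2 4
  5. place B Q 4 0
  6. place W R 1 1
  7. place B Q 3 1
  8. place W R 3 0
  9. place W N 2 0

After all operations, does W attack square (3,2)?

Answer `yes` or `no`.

Answer: yes

Derivation:
Op 1: place WQ@(1,2)
Op 2: place BN@(0,2)
Op 3: place BQ@(4,2)
Op 4: place WB@(2,4)
Op 5: place BQ@(4,0)
Op 6: place WR@(1,1)
Op 7: place BQ@(3,1)
Op 8: place WR@(3,0)
Op 9: place WN@(2,0)
Per-piece attacks for W:
  WR@(1,1): attacks (1,2) (1,0) (2,1) (3,1) (0,1) [ray(0,1) blocked at (1,2); ray(1,0) blocked at (3,1)]
  WQ@(1,2): attacks (1,3) (1,4) (1,1) (2,2) (3,2) (4,2) (0,2) (2,3) (3,4) (2,1) (3,0) (0,3) (0,1) [ray(0,-1) blocked at (1,1); ray(1,0) blocked at (4,2); ray(-1,0) blocked at (0,2); ray(1,-1) blocked at (3,0)]
  WN@(2,0): attacks (3,2) (4,1) (1,2) (0,1)
  WB@(2,4): attacks (3,3) (4,2) (1,3) (0,2) [ray(1,-1) blocked at (4,2); ray(-1,-1) blocked at (0,2)]
  WR@(3,0): attacks (3,1) (4,0) (2,0) [ray(0,1) blocked at (3,1); ray(1,0) blocked at (4,0); ray(-1,0) blocked at (2,0)]
W attacks (3,2): yes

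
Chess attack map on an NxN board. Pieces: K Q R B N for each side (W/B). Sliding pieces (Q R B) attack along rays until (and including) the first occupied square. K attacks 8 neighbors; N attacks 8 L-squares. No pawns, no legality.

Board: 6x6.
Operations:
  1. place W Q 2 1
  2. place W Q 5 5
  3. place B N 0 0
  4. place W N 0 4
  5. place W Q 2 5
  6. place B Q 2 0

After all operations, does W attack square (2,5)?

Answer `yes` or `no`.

Answer: yes

Derivation:
Op 1: place WQ@(2,1)
Op 2: place WQ@(5,5)
Op 3: place BN@(0,0)
Op 4: place WN@(0,4)
Op 5: place WQ@(2,5)
Op 6: place BQ@(2,0)
Per-piece attacks for W:
  WN@(0,4): attacks (2,5) (1,2) (2,3)
  WQ@(2,1): attacks (2,2) (2,3) (2,4) (2,5) (2,0) (3,1) (4,1) (5,1) (1,1) (0,1) (3,2) (4,3) (5,4) (3,0) (1,2) (0,3) (1,0) [ray(0,1) blocked at (2,5); ray(0,-1) blocked at (2,0)]
  WQ@(2,5): attacks (2,4) (2,3) (2,2) (2,1) (3,5) (4,5) (5,5) (1,5) (0,5) (3,4) (4,3) (5,2) (1,4) (0,3) [ray(0,-1) blocked at (2,1); ray(1,0) blocked at (5,5)]
  WQ@(5,5): attacks (5,4) (5,3) (5,2) (5,1) (5,0) (4,5) (3,5) (2,5) (4,4) (3,3) (2,2) (1,1) (0,0) [ray(-1,0) blocked at (2,5); ray(-1,-1) blocked at (0,0)]
W attacks (2,5): yes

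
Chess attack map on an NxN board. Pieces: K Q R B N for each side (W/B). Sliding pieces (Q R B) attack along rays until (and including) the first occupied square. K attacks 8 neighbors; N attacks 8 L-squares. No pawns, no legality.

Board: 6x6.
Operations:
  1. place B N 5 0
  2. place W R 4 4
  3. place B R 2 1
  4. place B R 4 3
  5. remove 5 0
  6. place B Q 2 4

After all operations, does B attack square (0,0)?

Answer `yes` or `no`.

Answer: no

Derivation:
Op 1: place BN@(5,0)
Op 2: place WR@(4,4)
Op 3: place BR@(2,1)
Op 4: place BR@(4,3)
Op 5: remove (5,0)
Op 6: place BQ@(2,4)
Per-piece attacks for B:
  BR@(2,1): attacks (2,2) (2,3) (2,4) (2,0) (3,1) (4,1) (5,1) (1,1) (0,1) [ray(0,1) blocked at (2,4)]
  BQ@(2,4): attacks (2,5) (2,3) (2,2) (2,1) (3,4) (4,4) (1,4) (0,4) (3,5) (3,3) (4,2) (5,1) (1,5) (1,3) (0,2) [ray(0,-1) blocked at (2,1); ray(1,0) blocked at (4,4)]
  BR@(4,3): attacks (4,4) (4,2) (4,1) (4,0) (5,3) (3,3) (2,3) (1,3) (0,3) [ray(0,1) blocked at (4,4)]
B attacks (0,0): no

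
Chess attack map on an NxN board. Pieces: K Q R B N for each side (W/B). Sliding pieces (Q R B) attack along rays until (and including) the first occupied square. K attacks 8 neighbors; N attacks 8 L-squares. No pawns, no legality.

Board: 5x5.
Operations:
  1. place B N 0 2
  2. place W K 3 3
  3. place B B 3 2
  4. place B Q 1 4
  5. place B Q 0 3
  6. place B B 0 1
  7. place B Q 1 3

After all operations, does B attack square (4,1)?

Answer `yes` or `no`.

Op 1: place BN@(0,2)
Op 2: place WK@(3,3)
Op 3: place BB@(3,2)
Op 4: place BQ@(1,4)
Op 5: place BQ@(0,3)
Op 6: place BB@(0,1)
Op 7: place BQ@(1,3)
Per-piece attacks for B:
  BB@(0,1): attacks (1,2) (2,3) (3,4) (1,0)
  BN@(0,2): attacks (1,4) (2,3) (1,0) (2,1)
  BQ@(0,3): attacks (0,4) (0,2) (1,3) (1,4) (1,2) (2,1) (3,0) [ray(0,-1) blocked at (0,2); ray(1,0) blocked at (1,3); ray(1,1) blocked at (1,4)]
  BQ@(1,3): attacks (1,4) (1,2) (1,1) (1,0) (2,3) (3,3) (0,3) (2,4) (2,2) (3,1) (4,0) (0,4) (0,2) [ray(0,1) blocked at (1,4); ray(1,0) blocked at (3,3); ray(-1,0) blocked at (0,3); ray(-1,-1) blocked at (0,2)]
  BQ@(1,4): attacks (1,3) (2,4) (3,4) (4,4) (0,4) (2,3) (3,2) (0,3) [ray(0,-1) blocked at (1,3); ray(1,-1) blocked at (3,2); ray(-1,-1) blocked at (0,3)]
  BB@(3,2): attacks (4,3) (4,1) (2,3) (1,4) (2,1) (1,0) [ray(-1,1) blocked at (1,4)]
B attacks (4,1): yes

Answer: yes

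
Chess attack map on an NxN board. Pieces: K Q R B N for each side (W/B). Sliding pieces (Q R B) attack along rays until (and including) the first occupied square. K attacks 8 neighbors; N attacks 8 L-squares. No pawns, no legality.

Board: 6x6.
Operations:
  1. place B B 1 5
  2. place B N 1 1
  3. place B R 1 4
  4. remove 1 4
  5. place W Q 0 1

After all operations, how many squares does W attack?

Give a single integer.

Op 1: place BB@(1,5)
Op 2: place BN@(1,1)
Op 3: place BR@(1,4)
Op 4: remove (1,4)
Op 5: place WQ@(0,1)
Per-piece attacks for W:
  WQ@(0,1): attacks (0,2) (0,3) (0,4) (0,5) (0,0) (1,1) (1,2) (2,3) (3,4) (4,5) (1,0) [ray(1,0) blocked at (1,1)]
Union (11 distinct): (0,0) (0,2) (0,3) (0,4) (0,5) (1,0) (1,1) (1,2) (2,3) (3,4) (4,5)

Answer: 11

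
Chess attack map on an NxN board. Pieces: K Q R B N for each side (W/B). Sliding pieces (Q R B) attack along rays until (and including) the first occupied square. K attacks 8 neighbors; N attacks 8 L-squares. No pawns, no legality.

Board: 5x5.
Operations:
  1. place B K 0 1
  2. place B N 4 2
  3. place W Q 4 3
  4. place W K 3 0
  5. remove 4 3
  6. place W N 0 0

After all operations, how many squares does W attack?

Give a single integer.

Op 1: place BK@(0,1)
Op 2: place BN@(4,2)
Op 3: place WQ@(4,3)
Op 4: place WK@(3,0)
Op 5: remove (4,3)
Op 6: place WN@(0,0)
Per-piece attacks for W:
  WN@(0,0): attacks (1,2) (2,1)
  WK@(3,0): attacks (3,1) (4,0) (2,0) (4,1) (2,1)
Union (6 distinct): (1,2) (2,0) (2,1) (3,1) (4,0) (4,1)

Answer: 6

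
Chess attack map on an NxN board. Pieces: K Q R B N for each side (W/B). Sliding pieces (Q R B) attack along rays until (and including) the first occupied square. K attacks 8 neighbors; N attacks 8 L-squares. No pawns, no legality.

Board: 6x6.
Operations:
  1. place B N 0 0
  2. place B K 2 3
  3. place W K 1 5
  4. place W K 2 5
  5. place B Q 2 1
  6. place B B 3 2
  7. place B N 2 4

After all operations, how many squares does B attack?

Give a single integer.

Op 1: place BN@(0,0)
Op 2: place BK@(2,3)
Op 3: place WK@(1,5)
Op 4: place WK@(2,5)
Op 5: place BQ@(2,1)
Op 6: place BB@(3,2)
Op 7: place BN@(2,4)
Per-piece attacks for B:
  BN@(0,0): attacks (1,2) (2,1)
  BQ@(2,1): attacks (2,2) (2,3) (2,0) (3,1) (4,1) (5,1) (1,1) (0,1) (3,2) (3,0) (1,2) (0,3) (1,0) [ray(0,1) blocked at (2,3); ray(1,1) blocked at (3,2)]
  BK@(2,3): attacks (2,4) (2,2) (3,3) (1,3) (3,4) (3,2) (1,4) (1,2)
  BN@(2,4): attacks (4,5) (0,5) (3,2) (4,3) (1,2) (0,3)
  BB@(3,2): attacks (4,3) (5,4) (4,1) (5,0) (2,3) (2,1) [ray(-1,1) blocked at (2,3); ray(-1,-1) blocked at (2,1)]
Union (24 distinct): (0,1) (0,3) (0,5) (1,0) (1,1) (1,2) (1,3) (1,4) (2,0) (2,1) (2,2) (2,3) (2,4) (3,0) (3,1) (3,2) (3,3) (3,4) (4,1) (4,3) (4,5) (5,0) (5,1) (5,4)

Answer: 24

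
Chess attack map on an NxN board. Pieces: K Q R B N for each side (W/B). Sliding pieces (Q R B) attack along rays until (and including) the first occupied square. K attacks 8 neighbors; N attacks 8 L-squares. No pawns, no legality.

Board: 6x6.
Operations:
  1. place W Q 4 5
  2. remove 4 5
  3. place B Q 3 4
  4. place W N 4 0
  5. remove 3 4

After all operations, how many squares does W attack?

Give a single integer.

Answer: 3

Derivation:
Op 1: place WQ@(4,5)
Op 2: remove (4,5)
Op 3: place BQ@(3,4)
Op 4: place WN@(4,0)
Op 5: remove (3,4)
Per-piece attacks for W:
  WN@(4,0): attacks (5,2) (3,2) (2,1)
Union (3 distinct): (2,1) (3,2) (5,2)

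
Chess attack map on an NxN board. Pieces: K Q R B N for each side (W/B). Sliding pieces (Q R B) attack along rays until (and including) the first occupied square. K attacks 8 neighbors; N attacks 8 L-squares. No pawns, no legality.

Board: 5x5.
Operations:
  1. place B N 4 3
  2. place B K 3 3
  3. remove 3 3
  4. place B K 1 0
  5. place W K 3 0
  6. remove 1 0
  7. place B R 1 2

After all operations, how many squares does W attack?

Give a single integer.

Answer: 5

Derivation:
Op 1: place BN@(4,3)
Op 2: place BK@(3,3)
Op 3: remove (3,3)
Op 4: place BK@(1,0)
Op 5: place WK@(3,0)
Op 6: remove (1,0)
Op 7: place BR@(1,2)
Per-piece attacks for W:
  WK@(3,0): attacks (3,1) (4,0) (2,0) (4,1) (2,1)
Union (5 distinct): (2,0) (2,1) (3,1) (4,0) (4,1)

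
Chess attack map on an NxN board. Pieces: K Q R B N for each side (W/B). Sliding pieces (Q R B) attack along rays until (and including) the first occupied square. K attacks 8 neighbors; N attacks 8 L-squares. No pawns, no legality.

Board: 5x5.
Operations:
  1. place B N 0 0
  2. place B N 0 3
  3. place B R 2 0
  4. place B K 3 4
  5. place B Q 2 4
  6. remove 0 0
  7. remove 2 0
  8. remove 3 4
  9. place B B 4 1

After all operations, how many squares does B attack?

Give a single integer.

Op 1: place BN@(0,0)
Op 2: place BN@(0,3)
Op 3: place BR@(2,0)
Op 4: place BK@(3,4)
Op 5: place BQ@(2,4)
Op 6: remove (0,0)
Op 7: remove (2,0)
Op 8: remove (3,4)
Op 9: place BB@(4,1)
Per-piece attacks for B:
  BN@(0,3): attacks (2,4) (1,1) (2,2)
  BQ@(2,4): attacks (2,3) (2,2) (2,1) (2,0) (3,4) (4,4) (1,4) (0,4) (3,3) (4,2) (1,3) (0,2)
  BB@(4,1): attacks (3,2) (2,3) (1,4) (3,0)
Union (16 distinct): (0,2) (0,4) (1,1) (1,3) (1,4) (2,0) (2,1) (2,2) (2,3) (2,4) (3,0) (3,2) (3,3) (3,4) (4,2) (4,4)

Answer: 16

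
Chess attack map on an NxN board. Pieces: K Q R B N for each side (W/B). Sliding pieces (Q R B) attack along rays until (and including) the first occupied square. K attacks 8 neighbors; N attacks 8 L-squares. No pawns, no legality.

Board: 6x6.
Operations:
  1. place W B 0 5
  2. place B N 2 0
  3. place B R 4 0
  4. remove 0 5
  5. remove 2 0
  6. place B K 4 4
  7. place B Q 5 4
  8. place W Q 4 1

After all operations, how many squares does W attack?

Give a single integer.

Op 1: place WB@(0,5)
Op 2: place BN@(2,0)
Op 3: place BR@(4,0)
Op 4: remove (0,5)
Op 5: remove (2,0)
Op 6: place BK@(4,4)
Op 7: place BQ@(5,4)
Op 8: place WQ@(4,1)
Per-piece attacks for W:
  WQ@(4,1): attacks (4,2) (4,3) (4,4) (4,0) (5,1) (3,1) (2,1) (1,1) (0,1) (5,2) (5,0) (3,2) (2,3) (1,4) (0,5) (3,0) [ray(0,1) blocked at (4,4); ray(0,-1) blocked at (4,0)]
Union (16 distinct): (0,1) (0,5) (1,1) (1,4) (2,1) (2,3) (3,0) (3,1) (3,2) (4,0) (4,2) (4,3) (4,4) (5,0) (5,1) (5,2)

Answer: 16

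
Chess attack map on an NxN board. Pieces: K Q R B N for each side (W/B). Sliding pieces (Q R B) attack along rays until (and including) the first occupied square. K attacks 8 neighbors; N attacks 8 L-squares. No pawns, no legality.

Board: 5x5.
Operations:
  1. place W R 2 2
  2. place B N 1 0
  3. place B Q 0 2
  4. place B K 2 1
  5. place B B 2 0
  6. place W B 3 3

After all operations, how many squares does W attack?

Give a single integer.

Answer: 9

Derivation:
Op 1: place WR@(2,2)
Op 2: place BN@(1,0)
Op 3: place BQ@(0,2)
Op 4: place BK@(2,1)
Op 5: place BB@(2,0)
Op 6: place WB@(3,3)
Per-piece attacks for W:
  WR@(2,2): attacks (2,3) (2,4) (2,1) (3,2) (4,2) (1,2) (0,2) [ray(0,-1) blocked at (2,1); ray(-1,0) blocked at (0,2)]
  WB@(3,3): attacks (4,4) (4,2) (2,4) (2,2) [ray(-1,-1) blocked at (2,2)]
Union (9 distinct): (0,2) (1,2) (2,1) (2,2) (2,3) (2,4) (3,2) (4,2) (4,4)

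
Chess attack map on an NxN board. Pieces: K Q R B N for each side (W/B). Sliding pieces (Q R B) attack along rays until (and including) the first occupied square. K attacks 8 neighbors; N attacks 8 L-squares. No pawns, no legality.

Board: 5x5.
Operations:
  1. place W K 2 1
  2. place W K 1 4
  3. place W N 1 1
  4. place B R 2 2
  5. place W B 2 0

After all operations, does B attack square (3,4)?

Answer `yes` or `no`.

Op 1: place WK@(2,1)
Op 2: place WK@(1,4)
Op 3: place WN@(1,1)
Op 4: place BR@(2,2)
Op 5: place WB@(2,0)
Per-piece attacks for B:
  BR@(2,2): attacks (2,3) (2,4) (2,1) (3,2) (4,2) (1,2) (0,2) [ray(0,-1) blocked at (2,1)]
B attacks (3,4): no

Answer: no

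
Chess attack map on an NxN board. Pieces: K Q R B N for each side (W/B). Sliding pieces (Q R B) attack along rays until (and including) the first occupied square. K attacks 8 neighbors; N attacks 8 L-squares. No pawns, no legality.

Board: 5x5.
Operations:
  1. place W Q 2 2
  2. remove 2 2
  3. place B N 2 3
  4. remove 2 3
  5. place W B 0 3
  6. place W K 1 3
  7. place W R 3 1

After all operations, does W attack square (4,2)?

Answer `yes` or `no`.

Op 1: place WQ@(2,2)
Op 2: remove (2,2)
Op 3: place BN@(2,3)
Op 4: remove (2,3)
Op 5: place WB@(0,3)
Op 6: place WK@(1,3)
Op 7: place WR@(3,1)
Per-piece attacks for W:
  WB@(0,3): attacks (1,4) (1,2) (2,1) (3,0)
  WK@(1,3): attacks (1,4) (1,2) (2,3) (0,3) (2,4) (2,2) (0,4) (0,2)
  WR@(3,1): attacks (3,2) (3,3) (3,4) (3,0) (4,1) (2,1) (1,1) (0,1)
W attacks (4,2): no

Answer: no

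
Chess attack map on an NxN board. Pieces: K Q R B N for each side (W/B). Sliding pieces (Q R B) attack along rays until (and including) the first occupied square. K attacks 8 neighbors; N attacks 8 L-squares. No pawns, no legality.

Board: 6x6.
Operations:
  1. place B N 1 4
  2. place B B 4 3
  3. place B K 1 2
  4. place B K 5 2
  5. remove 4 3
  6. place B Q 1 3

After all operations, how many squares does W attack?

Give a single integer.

Answer: 0

Derivation:
Op 1: place BN@(1,4)
Op 2: place BB@(4,3)
Op 3: place BK@(1,2)
Op 4: place BK@(5,2)
Op 5: remove (4,3)
Op 6: place BQ@(1,3)
Per-piece attacks for W:
Union (0 distinct): (none)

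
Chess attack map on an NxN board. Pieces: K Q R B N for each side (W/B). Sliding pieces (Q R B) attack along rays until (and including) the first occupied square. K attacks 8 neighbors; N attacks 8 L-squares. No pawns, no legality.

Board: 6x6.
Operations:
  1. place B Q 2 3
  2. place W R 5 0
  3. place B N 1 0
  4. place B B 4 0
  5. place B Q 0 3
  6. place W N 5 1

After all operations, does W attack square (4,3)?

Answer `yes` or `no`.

Answer: yes

Derivation:
Op 1: place BQ@(2,3)
Op 2: place WR@(5,0)
Op 3: place BN@(1,0)
Op 4: place BB@(4,0)
Op 5: place BQ@(0,3)
Op 6: place WN@(5,1)
Per-piece attacks for W:
  WR@(5,0): attacks (5,1) (4,0) [ray(0,1) blocked at (5,1); ray(-1,0) blocked at (4,0)]
  WN@(5,1): attacks (4,3) (3,2) (3,0)
W attacks (4,3): yes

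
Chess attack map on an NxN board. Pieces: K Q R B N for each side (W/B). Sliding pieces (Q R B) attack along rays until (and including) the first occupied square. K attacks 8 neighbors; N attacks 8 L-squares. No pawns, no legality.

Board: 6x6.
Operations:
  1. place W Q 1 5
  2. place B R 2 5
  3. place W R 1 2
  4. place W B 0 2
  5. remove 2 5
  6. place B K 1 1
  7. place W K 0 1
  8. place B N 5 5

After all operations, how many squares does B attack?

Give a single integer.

Answer: 10

Derivation:
Op 1: place WQ@(1,5)
Op 2: place BR@(2,5)
Op 3: place WR@(1,2)
Op 4: place WB@(0,2)
Op 5: remove (2,5)
Op 6: place BK@(1,1)
Op 7: place WK@(0,1)
Op 8: place BN@(5,5)
Per-piece attacks for B:
  BK@(1,1): attacks (1,2) (1,0) (2,1) (0,1) (2,2) (2,0) (0,2) (0,0)
  BN@(5,5): attacks (4,3) (3,4)
Union (10 distinct): (0,0) (0,1) (0,2) (1,0) (1,2) (2,0) (2,1) (2,2) (3,4) (4,3)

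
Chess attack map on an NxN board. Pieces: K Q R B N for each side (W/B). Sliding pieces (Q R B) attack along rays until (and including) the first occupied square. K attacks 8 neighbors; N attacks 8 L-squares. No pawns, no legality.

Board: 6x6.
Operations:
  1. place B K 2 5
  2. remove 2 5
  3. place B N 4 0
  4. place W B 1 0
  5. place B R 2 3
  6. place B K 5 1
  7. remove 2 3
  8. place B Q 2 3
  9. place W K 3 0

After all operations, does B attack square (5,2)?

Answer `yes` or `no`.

Answer: yes

Derivation:
Op 1: place BK@(2,5)
Op 2: remove (2,5)
Op 3: place BN@(4,0)
Op 4: place WB@(1,0)
Op 5: place BR@(2,3)
Op 6: place BK@(5,1)
Op 7: remove (2,3)
Op 8: place BQ@(2,3)
Op 9: place WK@(3,0)
Per-piece attacks for B:
  BQ@(2,3): attacks (2,4) (2,5) (2,2) (2,1) (2,0) (3,3) (4,3) (5,3) (1,3) (0,3) (3,4) (4,5) (3,2) (4,1) (5,0) (1,4) (0,5) (1,2) (0,1)
  BN@(4,0): attacks (5,2) (3,2) (2,1)
  BK@(5,1): attacks (5,2) (5,0) (4,1) (4,2) (4,0)
B attacks (5,2): yes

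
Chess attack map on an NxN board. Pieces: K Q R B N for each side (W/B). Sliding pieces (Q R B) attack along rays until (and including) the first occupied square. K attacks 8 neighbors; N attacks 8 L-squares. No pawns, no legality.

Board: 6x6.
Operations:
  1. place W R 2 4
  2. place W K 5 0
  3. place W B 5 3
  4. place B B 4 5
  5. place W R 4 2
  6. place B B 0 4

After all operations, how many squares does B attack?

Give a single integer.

Answer: 10

Derivation:
Op 1: place WR@(2,4)
Op 2: place WK@(5,0)
Op 3: place WB@(5,3)
Op 4: place BB@(4,5)
Op 5: place WR@(4,2)
Op 6: place BB@(0,4)
Per-piece attacks for B:
  BB@(0,4): attacks (1,5) (1,3) (2,2) (3,1) (4,0)
  BB@(4,5): attacks (5,4) (3,4) (2,3) (1,2) (0,1)
Union (10 distinct): (0,1) (1,2) (1,3) (1,5) (2,2) (2,3) (3,1) (3,4) (4,0) (5,4)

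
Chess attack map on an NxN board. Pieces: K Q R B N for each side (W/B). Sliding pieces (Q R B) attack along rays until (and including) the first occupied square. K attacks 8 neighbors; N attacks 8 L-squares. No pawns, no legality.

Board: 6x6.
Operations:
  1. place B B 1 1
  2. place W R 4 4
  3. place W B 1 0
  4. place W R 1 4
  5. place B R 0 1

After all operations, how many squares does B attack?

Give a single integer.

Answer: 10

Derivation:
Op 1: place BB@(1,1)
Op 2: place WR@(4,4)
Op 3: place WB@(1,0)
Op 4: place WR@(1,4)
Op 5: place BR@(0,1)
Per-piece attacks for B:
  BR@(0,1): attacks (0,2) (0,3) (0,4) (0,5) (0,0) (1,1) [ray(1,0) blocked at (1,1)]
  BB@(1,1): attacks (2,2) (3,3) (4,4) (2,0) (0,2) (0,0) [ray(1,1) blocked at (4,4)]
Union (10 distinct): (0,0) (0,2) (0,3) (0,4) (0,5) (1,1) (2,0) (2,2) (3,3) (4,4)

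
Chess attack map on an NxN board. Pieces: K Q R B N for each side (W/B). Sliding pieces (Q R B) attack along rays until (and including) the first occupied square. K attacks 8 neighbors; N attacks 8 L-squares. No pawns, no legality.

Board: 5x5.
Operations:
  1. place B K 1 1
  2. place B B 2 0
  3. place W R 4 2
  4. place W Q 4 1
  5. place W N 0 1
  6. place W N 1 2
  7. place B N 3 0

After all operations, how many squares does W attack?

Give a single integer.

Answer: 20

Derivation:
Op 1: place BK@(1,1)
Op 2: place BB@(2,0)
Op 3: place WR@(4,2)
Op 4: place WQ@(4,1)
Op 5: place WN@(0,1)
Op 6: place WN@(1,2)
Op 7: place BN@(3,0)
Per-piece attacks for W:
  WN@(0,1): attacks (1,3) (2,2) (2,0)
  WN@(1,2): attacks (2,4) (3,3) (0,4) (2,0) (3,1) (0,0)
  WQ@(4,1): attacks (4,2) (4,0) (3,1) (2,1) (1,1) (3,2) (2,3) (1,4) (3,0) [ray(0,1) blocked at (4,2); ray(-1,0) blocked at (1,1); ray(-1,-1) blocked at (3,0)]
  WR@(4,2): attacks (4,3) (4,4) (4,1) (3,2) (2,2) (1,2) [ray(0,-1) blocked at (4,1); ray(-1,0) blocked at (1,2)]
Union (20 distinct): (0,0) (0,4) (1,1) (1,2) (1,3) (1,4) (2,0) (2,1) (2,2) (2,3) (2,4) (3,0) (3,1) (3,2) (3,3) (4,0) (4,1) (4,2) (4,3) (4,4)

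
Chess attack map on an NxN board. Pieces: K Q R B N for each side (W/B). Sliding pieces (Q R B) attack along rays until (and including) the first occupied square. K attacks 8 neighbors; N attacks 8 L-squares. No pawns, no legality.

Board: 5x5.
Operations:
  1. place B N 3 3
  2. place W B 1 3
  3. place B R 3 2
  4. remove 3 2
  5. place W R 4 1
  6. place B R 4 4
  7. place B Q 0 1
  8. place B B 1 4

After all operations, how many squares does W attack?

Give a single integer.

Op 1: place BN@(3,3)
Op 2: place WB@(1,3)
Op 3: place BR@(3,2)
Op 4: remove (3,2)
Op 5: place WR@(4,1)
Op 6: place BR@(4,4)
Op 7: place BQ@(0,1)
Op 8: place BB@(1,4)
Per-piece attacks for W:
  WB@(1,3): attacks (2,4) (2,2) (3,1) (4,0) (0,4) (0,2)
  WR@(4,1): attacks (4,2) (4,3) (4,4) (4,0) (3,1) (2,1) (1,1) (0,1) [ray(0,1) blocked at (4,4); ray(-1,0) blocked at (0,1)]
Union (12 distinct): (0,1) (0,2) (0,4) (1,1) (2,1) (2,2) (2,4) (3,1) (4,0) (4,2) (4,3) (4,4)

Answer: 12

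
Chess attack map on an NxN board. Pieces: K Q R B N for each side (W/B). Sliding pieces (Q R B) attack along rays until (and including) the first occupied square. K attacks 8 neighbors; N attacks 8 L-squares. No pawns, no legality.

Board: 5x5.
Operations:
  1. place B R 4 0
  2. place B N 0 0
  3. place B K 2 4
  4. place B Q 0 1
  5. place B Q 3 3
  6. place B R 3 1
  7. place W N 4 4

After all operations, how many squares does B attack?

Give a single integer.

Answer: 24

Derivation:
Op 1: place BR@(4,0)
Op 2: place BN@(0,0)
Op 3: place BK@(2,4)
Op 4: place BQ@(0,1)
Op 5: place BQ@(3,3)
Op 6: place BR@(3,1)
Op 7: place WN@(4,4)
Per-piece attacks for B:
  BN@(0,0): attacks (1,2) (2,1)
  BQ@(0,1): attacks (0,2) (0,3) (0,4) (0,0) (1,1) (2,1) (3,1) (1,2) (2,3) (3,4) (1,0) [ray(0,-1) blocked at (0,0); ray(1,0) blocked at (3,1)]
  BK@(2,4): attacks (2,3) (3,4) (1,4) (3,3) (1,3)
  BR@(3,1): attacks (3,2) (3,3) (3,0) (4,1) (2,1) (1,1) (0,1) [ray(0,1) blocked at (3,3); ray(-1,0) blocked at (0,1)]
  BQ@(3,3): attacks (3,4) (3,2) (3,1) (4,3) (2,3) (1,3) (0,3) (4,4) (4,2) (2,4) (2,2) (1,1) (0,0) [ray(0,-1) blocked at (3,1); ray(1,1) blocked at (4,4); ray(-1,1) blocked at (2,4); ray(-1,-1) blocked at (0,0)]
  BR@(4,0): attacks (4,1) (4,2) (4,3) (4,4) (3,0) (2,0) (1,0) (0,0) [ray(0,1) blocked at (4,4); ray(-1,0) blocked at (0,0)]
Union (24 distinct): (0,0) (0,1) (0,2) (0,3) (0,4) (1,0) (1,1) (1,2) (1,3) (1,4) (2,0) (2,1) (2,2) (2,3) (2,4) (3,0) (3,1) (3,2) (3,3) (3,4) (4,1) (4,2) (4,3) (4,4)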